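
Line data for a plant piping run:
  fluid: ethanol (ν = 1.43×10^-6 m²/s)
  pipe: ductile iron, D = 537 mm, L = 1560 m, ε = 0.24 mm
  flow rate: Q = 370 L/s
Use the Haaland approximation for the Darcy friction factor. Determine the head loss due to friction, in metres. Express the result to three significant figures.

h_f ≈ 6.75 m

V = 4Q/(πD²) = 4·0.370/(π·0.537²) = 1.634 m/s
Re = VD/ν = 1.634·0.537/1.43×10^-6 = 6.13×10^5 → turbulent
ε/D = 0.24/537 = 4.47×10^-4
Haaland: f = 0.01707
h_f = f(L/D)V²/(2g) = 0.01707·(1560/0.537)·1.634²/(2·9.81) = 6.747 m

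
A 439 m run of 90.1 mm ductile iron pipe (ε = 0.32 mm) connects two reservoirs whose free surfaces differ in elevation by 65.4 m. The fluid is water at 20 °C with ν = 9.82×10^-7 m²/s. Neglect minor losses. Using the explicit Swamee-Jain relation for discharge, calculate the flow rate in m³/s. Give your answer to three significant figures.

Swamee-Jain (Type II): Q = -0.965·√(gD⁵h_f/L)·ln[ε/(3.7D) + √(3.17ν²L/(gD³h_f))]
√(gD⁵h_f/L) = √(9.81·0.0901⁵·65.4/439) = 0.002946
ε/(3.7D) = 9.60×10^-4; √(3.17ν²L/(gD³h_f)) = 5.35×10^-5
Q = -0.965·0.002946·ln(0.001013) = 0.01960 m³/s
Check: V = 3.07 m/s, Re = 2.82×10^5, f = 0.02803, h_f = 65.8 m ≈ 65.4 m ✓

Q ≈ 0.0196 m³/s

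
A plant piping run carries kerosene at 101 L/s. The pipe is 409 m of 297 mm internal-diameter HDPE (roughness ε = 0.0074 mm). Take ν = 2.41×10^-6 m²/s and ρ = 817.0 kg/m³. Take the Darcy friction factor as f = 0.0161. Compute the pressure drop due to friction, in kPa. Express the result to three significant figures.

Δp ≈ 19.2 kPa

V = 4Q/(πD²) = 4·0.101/(π·0.297²) = 1.458 m/s
h_f = f(L/D)V²/(2g) = 0.01610·(409/0.297)·1.458²/(2·9.81) = 2.402 m
Δp = ρg·h_f = 817.0·9.81·2.402 = 19.25 kPa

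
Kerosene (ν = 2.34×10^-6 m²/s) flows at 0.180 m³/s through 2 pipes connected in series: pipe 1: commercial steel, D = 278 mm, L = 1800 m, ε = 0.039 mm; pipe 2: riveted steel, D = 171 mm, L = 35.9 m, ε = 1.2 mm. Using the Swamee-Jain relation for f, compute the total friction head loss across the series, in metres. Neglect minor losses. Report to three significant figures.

H ≈ 67.3 m

Pipe 1: V = 2.965 m/s, Re = 3.52×10^5, ε/D = 1.40×10^-4, f = 0.01550, h_1 = f(L/D)V²/2g = 44.98 m
Pipe 2: V = 7.838 m/s, Re = 5.73×10^5, ε/D = 0.00702, f = 0.03395, h_2 = f(L/D)V²/2g = 22.32 m
Series → Q common, losses add: H = Σh = 67.30 m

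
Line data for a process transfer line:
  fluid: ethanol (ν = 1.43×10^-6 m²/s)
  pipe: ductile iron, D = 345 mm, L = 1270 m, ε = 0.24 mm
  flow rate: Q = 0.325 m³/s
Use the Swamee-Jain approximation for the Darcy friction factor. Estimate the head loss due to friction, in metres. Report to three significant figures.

V = 4Q/(πD²) = 4·0.325/(π·0.345²) = 3.477 m/s
Re = VD/ν = 3.477·0.345/1.43×10^-6 = 8.39×10^5 → turbulent
ε/D = 0.24/345 = 6.96×10^-4
Swamee-Jain: f = 0.01858
h_f = f(L/D)V²/(2g) = 0.01858·(1270/0.345)·3.477²/(2·9.81) = 42.14 m

h_f ≈ 42.1 m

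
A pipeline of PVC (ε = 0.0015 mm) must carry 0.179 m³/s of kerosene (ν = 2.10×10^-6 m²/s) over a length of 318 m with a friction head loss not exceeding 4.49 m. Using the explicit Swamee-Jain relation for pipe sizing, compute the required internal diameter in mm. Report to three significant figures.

Swamee-Jain (Type III): D = 0.66·[ε^1.25·(LQ²/(gh_f))^4.75 + ν·Q^9.4·(L/(gh_f))^5.2]^0.04
LQ²/(gh_f) = 0.2313; L/(gh_f) = 7.220
Term 1 = ε^1.25·(…)^4.75 = 5.01×10^-11; Term 2 = ν·Q^9.4·(…)^5.2 = 5.80×10^-9
D = 0.66·(5.01×10^-11 + 5.80×10^-9)^0.04 = 0.3092 m = 309 mm
Check: V = 2.38 m/s, Re = 3.51×10^5, f = 0.01402, h_f = 4.18 m ≈ 4.49 m ✓

D ≈ 309 mm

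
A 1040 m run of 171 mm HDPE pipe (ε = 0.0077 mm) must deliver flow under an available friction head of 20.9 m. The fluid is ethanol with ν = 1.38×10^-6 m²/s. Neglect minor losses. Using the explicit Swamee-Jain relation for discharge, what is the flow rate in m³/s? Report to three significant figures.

Q ≈ 0.0482 m³/s

Swamee-Jain (Type II): Q = -0.965·√(gD⁵h_f/L)·ln[ε/(3.7D) + √(3.17ν²L/(gD³h_f))]
√(gD⁵h_f/L) = √(9.81·0.171⁵·20.9/1040) = 0.005369
ε/(3.7D) = 1.22×10^-5; √(3.17ν²L/(gD³h_f)) = 7.83×10^-5
Q = -0.965·0.005369·ln(9.043×10^-5) = 0.04824 m³/s
Check: V = 2.10 m/s, Re = 2.60×10^5, f = 0.01523, h_f = 20.8 m ≈ 20.9 m ✓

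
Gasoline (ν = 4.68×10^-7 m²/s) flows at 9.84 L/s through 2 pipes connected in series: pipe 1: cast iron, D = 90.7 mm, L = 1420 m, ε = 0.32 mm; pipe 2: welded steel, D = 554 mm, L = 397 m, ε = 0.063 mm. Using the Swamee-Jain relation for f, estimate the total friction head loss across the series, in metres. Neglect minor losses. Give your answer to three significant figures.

Pipe 1: V = 1.523 m/s, Re = 2.95×10^5, ε/D = 0.00353, f = 0.02795, h_1 = f(L/D)V²/2g = 51.74 m
Pipe 2: V = 0.04082 m/s, Re = 4.83×10^4, ε/D = 1.14×10^-4, f = 0.02137, h_2 = f(L/D)V²/2g = 0.001301 m
Series → Q common, losses add: H = Σh = 51.74 m

H ≈ 51.7 m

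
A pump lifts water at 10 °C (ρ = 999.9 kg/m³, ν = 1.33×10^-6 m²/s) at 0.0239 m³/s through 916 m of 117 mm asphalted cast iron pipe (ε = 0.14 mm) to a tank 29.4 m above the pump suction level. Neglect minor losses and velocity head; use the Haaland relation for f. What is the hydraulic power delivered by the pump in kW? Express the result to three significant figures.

P_hyd ≈ 16.9 kW

V = 4Q/(πD²) = 2.223 m/s; Re = 1.96×10^5; ε/D = 0.00120; f = 0.02169
h_f = f(L/D)V²/2g = 42.77 m
Total head H = z + h_f = 29.4 + 42.77 = 72.17 m
P_hyd = ρgQH = 999.9·9.81·0.0239·72.17 = 16.92 kW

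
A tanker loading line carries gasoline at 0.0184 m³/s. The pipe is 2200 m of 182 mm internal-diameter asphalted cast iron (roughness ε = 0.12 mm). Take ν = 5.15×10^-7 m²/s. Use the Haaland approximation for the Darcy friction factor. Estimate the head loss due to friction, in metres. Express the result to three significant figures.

V = 4Q/(πD²) = 4·0.0184/(π·0.182²) = 0.7073 m/s
Re = VD/ν = 0.7073·0.182/5.15×10^-7 = 2.50×10^5 → turbulent
ε/D = 0.12/182 = 6.59×10^-4
Haaland: f = 0.01914
h_f = f(L/D)V²/(2g) = 0.01914·(2200/0.182)·0.7073²/(2·9.81) = 5.900 m

h_f ≈ 5.90 m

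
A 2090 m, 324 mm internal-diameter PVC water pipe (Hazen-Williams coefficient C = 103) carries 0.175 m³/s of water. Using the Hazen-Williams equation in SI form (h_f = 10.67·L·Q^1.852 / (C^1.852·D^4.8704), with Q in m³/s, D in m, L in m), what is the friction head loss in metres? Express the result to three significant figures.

h_f ≈ 40.0 m

h_f = 10.67·2090·0.175^1.852 / (103^1.852·0.324^4.8704) = 40.04 m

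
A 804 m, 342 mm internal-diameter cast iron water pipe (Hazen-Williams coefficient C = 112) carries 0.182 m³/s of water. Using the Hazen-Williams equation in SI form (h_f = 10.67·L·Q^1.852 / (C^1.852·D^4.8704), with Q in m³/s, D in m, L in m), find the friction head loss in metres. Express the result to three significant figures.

h_f = 10.67·804·0.182^1.852 / (112^1.852·0.342^4.8704) = 10.90 m

h_f ≈ 10.9 m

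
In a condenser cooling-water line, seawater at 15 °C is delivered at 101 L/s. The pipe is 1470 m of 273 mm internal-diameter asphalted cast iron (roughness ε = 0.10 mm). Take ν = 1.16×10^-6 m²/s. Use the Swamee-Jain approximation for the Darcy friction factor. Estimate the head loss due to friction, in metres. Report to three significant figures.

V = 4Q/(πD²) = 4·0.101/(π·0.273²) = 1.725 m/s
Re = VD/ν = 1.725·0.273/1.16×10^-6 = 4.06×10^5 → turbulent
ε/D = 0.10/273 = 3.66×10^-4
Swamee-Jain: f = 0.01711
h_f = f(L/D)V²/(2g) = 0.01711·(1470/0.273)·1.725²/(2·9.81) = 13.98 m

h_f ≈ 14.0 m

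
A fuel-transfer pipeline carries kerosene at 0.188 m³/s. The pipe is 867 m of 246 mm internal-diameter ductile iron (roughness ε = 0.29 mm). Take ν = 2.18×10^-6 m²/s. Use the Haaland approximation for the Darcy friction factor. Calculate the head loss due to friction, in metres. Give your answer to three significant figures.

V = 4Q/(πD²) = 4·0.188/(π·0.246²) = 3.955 m/s
Re = VD/ν = 3.955·0.246/2.18×10^-6 = 4.46×10^5 → turbulent
ε/D = 0.29/246 = 0.00118
Haaland: f = 0.02101
h_f = f(L/D)V²/(2g) = 0.02101·(867/0.246)·3.955²/(2·9.81) = 59.04 m

h_f ≈ 59.0 m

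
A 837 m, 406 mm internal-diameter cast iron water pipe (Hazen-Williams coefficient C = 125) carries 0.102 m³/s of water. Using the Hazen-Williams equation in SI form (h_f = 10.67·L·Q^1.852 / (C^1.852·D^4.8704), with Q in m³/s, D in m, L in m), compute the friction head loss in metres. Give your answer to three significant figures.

h_f ≈ 1.37 m

h_f = 10.67·837·0.102^1.852 / (125^1.852·0.406^4.8704) = 1.374 m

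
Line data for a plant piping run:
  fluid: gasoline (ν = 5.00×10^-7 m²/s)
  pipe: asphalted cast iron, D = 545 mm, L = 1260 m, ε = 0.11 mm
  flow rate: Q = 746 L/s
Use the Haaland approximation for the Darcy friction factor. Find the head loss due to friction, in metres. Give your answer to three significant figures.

h_f ≈ 16.9 m

V = 4Q/(πD²) = 4·0.746/(π·0.545²) = 3.198 m/s
Re = VD/ν = 3.198·0.545/5.00×10^-7 = 3.49×10^6 → turbulent
ε/D = 0.11/545 = 2.02×10^-4
Haaland: f = 0.01404
h_f = f(L/D)V²/(2g) = 0.01404·(1260/0.545)·3.198²/(2·9.81) = 16.92 m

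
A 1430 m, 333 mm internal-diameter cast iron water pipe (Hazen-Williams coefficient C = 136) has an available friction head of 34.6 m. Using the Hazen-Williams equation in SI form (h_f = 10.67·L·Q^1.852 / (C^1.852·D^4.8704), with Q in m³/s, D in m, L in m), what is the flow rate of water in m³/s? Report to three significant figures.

Q ≈ 0.282 m³/s

Rearranging: Q = [h_f·C^1.852·D^4.8704 / (10.67·L)]^(1/1.852)
Q = [34.6·136^1.852·0.333^4.8704 / (10.67·1430)]^0.540 = 0.2817 m³/s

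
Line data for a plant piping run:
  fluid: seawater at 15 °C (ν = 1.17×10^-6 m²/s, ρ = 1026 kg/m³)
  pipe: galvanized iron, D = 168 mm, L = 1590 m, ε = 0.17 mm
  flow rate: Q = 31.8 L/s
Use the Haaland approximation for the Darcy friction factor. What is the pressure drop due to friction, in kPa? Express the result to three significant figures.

Δp ≈ 209 kPa

V = 4Q/(πD²) = 4·0.0318/(π·0.168²) = 1.435 m/s
Re = VD/ν = 1.435·0.168/1.17×10^-6 = 2.06×10^5 → turbulent
ε/D = 0.17/168 = 0.00101
Haaland: f = 0.02093
h_f = f(L/D)V²/(2g) = 0.02093·(1590/0.168)·1.435²/(2·9.81) = 20.77 m
Δp = ρg·h_f = 1026·9.81·20.77 = 209.1 kPa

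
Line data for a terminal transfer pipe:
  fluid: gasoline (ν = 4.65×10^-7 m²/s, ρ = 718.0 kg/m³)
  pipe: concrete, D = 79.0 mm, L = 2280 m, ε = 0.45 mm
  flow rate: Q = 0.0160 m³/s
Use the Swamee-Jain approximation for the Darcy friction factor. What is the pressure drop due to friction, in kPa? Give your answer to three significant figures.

V = 4Q/(πD²) = 4·0.0160/(π·0.0790²) = 3.264 m/s
Re = VD/ν = 3.264·0.0790/4.65×10^-7 = 5.55×10^5 → turbulent
ε/D = 0.45/79.0 = 0.00570
Swamee-Jain: f = 0.03185
h_f = f(L/D)V²/(2g) = 0.03185·(2280/0.0790)·3.264²/(2·9.81) = 499.1 m
Δp = ρg·h_f = 718.0·9.81·499.1 = 3516 kPa

Δp ≈ 3520 kPa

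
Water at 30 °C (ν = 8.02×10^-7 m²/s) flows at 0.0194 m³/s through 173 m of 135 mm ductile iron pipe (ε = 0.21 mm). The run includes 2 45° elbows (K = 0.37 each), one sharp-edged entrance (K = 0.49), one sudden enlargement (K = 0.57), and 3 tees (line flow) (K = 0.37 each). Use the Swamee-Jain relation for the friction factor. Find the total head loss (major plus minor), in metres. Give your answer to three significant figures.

V = 4Q/(πD²) = 1.355 m/s; V²/2g = 0.09362 m
Re = 2.28×10^5, ε/D = 0.00156 → f = 0.02302 (Swamee-Jain)
Major: h_f = f(L/D)·V²/2g = 0.02302·1281·0.09362 = 2.762 m
Minor: ΣK = 2.91; h_m = ΣK·V²/2g = 0.2724 m
Total H_L = 2.762 + 0.2724 = 3.035 m

H_L ≈ 3.03 m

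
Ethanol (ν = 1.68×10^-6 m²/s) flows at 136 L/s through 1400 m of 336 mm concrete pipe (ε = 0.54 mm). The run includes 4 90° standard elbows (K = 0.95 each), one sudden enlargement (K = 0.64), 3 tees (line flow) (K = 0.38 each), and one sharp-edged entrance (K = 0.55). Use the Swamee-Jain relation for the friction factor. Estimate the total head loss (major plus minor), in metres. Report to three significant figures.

V = 4Q/(πD²) = 1.534 m/s; V²/2g = 0.1199 m
Re = 3.07×10^5, ε/D = 0.00161 → f = 0.02295 (Swamee-Jain)
Major: h_f = f(L/D)·V²/2g = 0.02295·4167·0.1199 = 11.47 m
Minor: ΣK = 6.13; h_m = ΣK·V²/2g = 0.7350 m
Total H_L = 11.47 + 0.7350 = 12.20 m

H_L ≈ 12.2 m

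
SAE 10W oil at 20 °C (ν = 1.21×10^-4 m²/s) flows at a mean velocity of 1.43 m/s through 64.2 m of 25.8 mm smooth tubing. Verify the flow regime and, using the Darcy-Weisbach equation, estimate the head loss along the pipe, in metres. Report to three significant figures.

Re = VD/ν = 1.43·0.02580/1.21×10^-4 = 305 → laminar (Re < 2300)
f = 64/Re = 0.2099
h_f = f(L/D)V²/(2g) = 0.2099·(64.2/0.02580)·1.43²/(2·9.81) = 54.44 m

h_f ≈ 54.4 m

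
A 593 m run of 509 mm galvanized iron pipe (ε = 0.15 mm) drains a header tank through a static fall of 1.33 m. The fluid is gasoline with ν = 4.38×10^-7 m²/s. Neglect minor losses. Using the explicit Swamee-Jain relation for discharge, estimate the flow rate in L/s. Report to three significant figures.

Q ≈ 245 L/s

Swamee-Jain (Type II): Q = -0.965·√(gD⁵h_f/L)·ln[ε/(3.7D) + √(3.17ν²L/(gD³h_f))]
√(gD⁵h_f/L) = √(9.81·0.509⁵·1.33/593) = 0.02742
ε/(3.7D) = 7.96×10^-5; √(3.17ν²L/(gD³h_f)) = 1.45×10^-5
Q = -0.965·0.02742·ln(9.412×10^-5) = 0.2453 m³/s
Check: V = 1.21 m/s, Re = 1.40×10^6, f = 0.01551, h_f = 1.34 m ≈ 1.33 m ✓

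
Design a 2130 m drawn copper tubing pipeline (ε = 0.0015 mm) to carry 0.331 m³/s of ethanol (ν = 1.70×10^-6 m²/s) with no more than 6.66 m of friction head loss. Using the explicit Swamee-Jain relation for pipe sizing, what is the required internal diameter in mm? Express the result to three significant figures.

D ≈ 529 mm

Swamee-Jain (Type III): D = 0.66·[ε^1.25·(LQ²/(gh_f))^4.75 + ν·Q^9.4·(L/(gh_f))^5.2]^0.04
LQ²/(gh_f) = 3.572; L/(gh_f) = 32.60
Term 1 = ε^1.25·(…)^4.75 = 2.22×10^-5; Term 2 = ν·Q^9.4·(…)^5.2 = 0.00385
D = 0.66·(2.22×10^-5 + 0.00385)^0.04 = 0.5285 m = 529 mm
Check: V = 1.51 m/s, Re = 4.69×10^5, f = 0.01329, h_f = 6.21 m ≈ 6.66 m ✓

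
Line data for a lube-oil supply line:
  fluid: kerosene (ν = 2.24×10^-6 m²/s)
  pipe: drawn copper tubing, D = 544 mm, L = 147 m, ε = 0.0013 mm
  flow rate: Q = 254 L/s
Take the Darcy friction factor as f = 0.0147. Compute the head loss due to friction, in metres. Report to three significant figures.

V = 4Q/(πD²) = 4·0.254/(π·0.544²) = 1.093 m/s
h_f = f(L/D)V²/(2g) = 0.01470·(147/0.544)·1.093²/(2·9.81) = 0.2418 m

h_f ≈ 0.242 m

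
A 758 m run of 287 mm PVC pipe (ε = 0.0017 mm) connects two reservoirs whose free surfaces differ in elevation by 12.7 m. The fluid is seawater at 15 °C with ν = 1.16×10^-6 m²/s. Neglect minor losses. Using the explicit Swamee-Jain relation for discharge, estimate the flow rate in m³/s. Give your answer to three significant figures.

Q ≈ 0.177 m³/s

Swamee-Jain (Type II): Q = -0.965·√(gD⁵h_f/L)·ln[ε/(3.7D) + √(3.17ν²L/(gD³h_f))]
√(gD⁵h_f/L) = √(9.81·0.287⁵·12.7/758) = 0.01789
ε/(3.7D) = 1.60×10^-6; √(3.17ν²L/(gD³h_f)) = 3.31×10^-5
Q = -0.965·0.01789·ln(3.473×10^-5) = 0.1773 m³/s
Check: V = 2.74 m/s, Re = 6.78×10^5, f = 0.01252, h_f = 12.7 m ≈ 12.7 m ✓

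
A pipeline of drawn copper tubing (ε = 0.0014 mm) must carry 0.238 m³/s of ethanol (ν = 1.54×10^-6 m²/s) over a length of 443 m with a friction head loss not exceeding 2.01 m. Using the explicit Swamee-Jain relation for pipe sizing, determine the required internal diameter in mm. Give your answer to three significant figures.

D ≈ 430 mm

Swamee-Jain (Type III): D = 0.66·[ε^1.25·(LQ²/(gh_f))^4.75 + ν·Q^9.4·(L/(gh_f))^5.2]^0.04
LQ²/(gh_f) = 1.273; L/(gh_f) = 22.47
Term 1 = ε^1.25·(…)^4.75 = 1.51×10^-7; Term 2 = ν·Q^9.4·(…)^5.2 = 2.27×10^-5
D = 0.66·(1.51×10^-7 + 2.27×10^-5)^0.04 = 0.4304 m = 430 mm
Check: V = 1.64 m/s, Re = 4.57×10^5, f = 0.01335, h_f = 1.87 m ≈ 2.01 m ✓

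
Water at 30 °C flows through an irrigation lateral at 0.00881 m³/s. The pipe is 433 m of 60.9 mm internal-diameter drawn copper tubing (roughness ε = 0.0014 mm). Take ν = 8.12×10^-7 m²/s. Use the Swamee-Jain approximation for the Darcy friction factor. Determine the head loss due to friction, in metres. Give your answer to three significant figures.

h_f ≈ 51.0 m

V = 4Q/(πD²) = 4·0.00881/(π·0.0609²) = 3.024 m/s
Re = VD/ν = 3.024·0.0609/8.12×10^-7 = 2.27×10^5 → turbulent
ε/D = 0.0014/60.9 = 2.30×10^-5
Swamee-Jain: f = 0.01538
h_f = f(L/D)V²/(2g) = 0.01538·(433/0.0609)·3.024²/(2·9.81) = 51.00 m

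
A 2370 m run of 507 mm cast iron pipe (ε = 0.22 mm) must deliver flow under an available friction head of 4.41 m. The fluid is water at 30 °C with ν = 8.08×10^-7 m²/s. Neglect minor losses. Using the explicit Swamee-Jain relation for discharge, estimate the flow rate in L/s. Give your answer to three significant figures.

Q ≈ 211 L/s

Swamee-Jain (Type II): Q = -0.965·√(gD⁵h_f/L)·ln[ε/(3.7D) + √(3.17ν²L/(gD³h_f))]
√(gD⁵h_f/L) = √(9.81·0.507⁵·4.41/2370) = 0.02473
ε/(3.7D) = 1.17×10^-4; √(3.17ν²L/(gD³h_f)) = 2.95×10^-5
Q = -0.965·0.02473·ln(1.468×10^-4) = 0.2106 m³/s
Check: V = 1.04 m/s, Re = 6.55×10^5, f = 0.01712, h_f = 4.44 m ≈ 4.41 m ✓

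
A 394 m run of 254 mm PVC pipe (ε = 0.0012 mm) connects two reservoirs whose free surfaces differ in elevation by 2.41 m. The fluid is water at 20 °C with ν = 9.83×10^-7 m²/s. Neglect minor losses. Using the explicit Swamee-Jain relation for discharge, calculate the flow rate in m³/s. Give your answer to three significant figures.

Q ≈ 0.0751 m³/s

Swamee-Jain (Type II): Q = -0.965·√(gD⁵h_f/L)·ln[ε/(3.7D) + √(3.17ν²L/(gD³h_f))]
√(gD⁵h_f/L) = √(9.81·0.254⁵·2.41/394) = 0.007965
ε/(3.7D) = 1.28×10^-6; √(3.17ν²L/(gD³h_f)) = 5.58×10^-5
Q = -0.965·0.007965·ln(5.709×10^-5) = 0.07510 m³/s
Check: V = 1.48 m/s, Re = 3.83×10^5, f = 0.01380, h_f = 2.40 m ≈ 2.41 m ✓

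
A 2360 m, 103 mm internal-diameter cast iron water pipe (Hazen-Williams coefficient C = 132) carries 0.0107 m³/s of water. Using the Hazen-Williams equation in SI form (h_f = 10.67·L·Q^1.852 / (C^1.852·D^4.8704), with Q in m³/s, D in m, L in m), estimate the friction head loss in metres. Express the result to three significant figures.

h_f ≈ 42.9 m

h_f = 10.67·2360·0.0107^1.852 / (132^1.852·0.103^4.8704) = 42.86 m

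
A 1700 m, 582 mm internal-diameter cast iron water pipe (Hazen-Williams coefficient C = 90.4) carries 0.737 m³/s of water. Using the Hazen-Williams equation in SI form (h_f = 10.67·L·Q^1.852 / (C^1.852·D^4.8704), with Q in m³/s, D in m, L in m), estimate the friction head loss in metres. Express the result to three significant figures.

h_f = 10.67·1700·0.737^1.852 / (90.4^1.852·0.582^4.8704) = 34.30 m

h_f ≈ 34.3 m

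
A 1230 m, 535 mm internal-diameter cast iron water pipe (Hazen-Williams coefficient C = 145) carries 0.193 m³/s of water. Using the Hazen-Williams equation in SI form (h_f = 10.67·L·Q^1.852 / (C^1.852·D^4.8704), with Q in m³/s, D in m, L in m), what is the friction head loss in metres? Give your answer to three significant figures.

h_f = 10.67·1230·0.193^1.852 / (145^1.852·0.535^4.8704) = 1.303 m

h_f ≈ 1.30 m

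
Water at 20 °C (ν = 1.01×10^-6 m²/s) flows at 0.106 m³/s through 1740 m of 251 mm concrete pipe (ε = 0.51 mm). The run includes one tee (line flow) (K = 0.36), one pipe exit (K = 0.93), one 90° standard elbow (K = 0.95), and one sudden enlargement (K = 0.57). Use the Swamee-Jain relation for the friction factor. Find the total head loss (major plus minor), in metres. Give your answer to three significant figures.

H_L ≈ 39.5 m

V = 4Q/(πD²) = 2.142 m/s; V²/2g = 0.2339 m
Re = 5.32×10^5, ε/D = 0.00203 → f = 0.02397 (Swamee-Jain)
Major: h_f = f(L/D)·V²/2g = 0.02397·6932·0.2339 = 38.87 m
Minor: ΣK = 2.81; h_m = ΣK·V²/2g = 0.6573 m
Total H_L = 38.87 + 0.6573 = 39.52 m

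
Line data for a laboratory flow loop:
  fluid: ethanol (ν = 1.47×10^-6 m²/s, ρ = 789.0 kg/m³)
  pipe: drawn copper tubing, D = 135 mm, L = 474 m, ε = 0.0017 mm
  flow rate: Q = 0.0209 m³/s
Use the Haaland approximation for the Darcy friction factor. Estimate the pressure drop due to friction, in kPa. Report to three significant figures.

Δp ≈ 49.7 kPa

V = 4Q/(πD²) = 4·0.0209/(π·0.135²) = 1.460 m/s
Re = VD/ν = 1.460·0.135/1.47×10^-6 = 1.34×10^5 → turbulent
ε/D = 0.0017/135 = 1.26×10^-5
Haaland: f = 0.01684
h_f = f(L/D)V²/(2g) = 0.01684·(474/0.135)·1.460²/(2·9.81) = 6.424 m
Δp = ρg·h_f = 789.0·9.81·6.424 = 49.72 kPa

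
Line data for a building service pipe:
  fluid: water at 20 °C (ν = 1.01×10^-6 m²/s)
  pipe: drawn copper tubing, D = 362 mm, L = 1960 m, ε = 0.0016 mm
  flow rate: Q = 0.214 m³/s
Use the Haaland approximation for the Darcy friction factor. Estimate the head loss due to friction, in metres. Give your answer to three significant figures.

h_f ≈ 14.6 m

V = 4Q/(πD²) = 4·0.214/(π·0.362²) = 2.079 m/s
Re = VD/ν = 2.079·0.362/1.01×10^-6 = 7.45×10^5 → turbulent
ε/D = 0.0016/362 = 4.42×10^-6
Haaland: f = 0.01224
h_f = f(L/D)V²/(2g) = 0.01224·(1960/0.362)·2.079²/(2·9.81) = 14.61 m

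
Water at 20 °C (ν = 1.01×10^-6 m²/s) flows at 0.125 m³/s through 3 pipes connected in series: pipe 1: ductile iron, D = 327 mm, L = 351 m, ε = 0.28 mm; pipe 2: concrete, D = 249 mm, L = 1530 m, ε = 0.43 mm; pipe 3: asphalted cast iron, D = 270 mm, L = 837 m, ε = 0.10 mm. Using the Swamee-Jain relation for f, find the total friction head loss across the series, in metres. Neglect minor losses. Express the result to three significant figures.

Pipe 1: V = 1.488 m/s, Re = 4.82×10^5, ε/D = 8.56×10^-4, f = 0.01973, h_1 = f(L/D)V²/2g = 2.391 m
Pipe 2: V = 2.567 m/s, Re = 6.33×10^5, ε/D = 0.00173, f = 0.02296, h_2 = f(L/D)V²/2g = 47.38 m
Pipe 3: V = 2.183 m/s, Re = 5.84×10^5, ε/D = 3.70×10^-4, f = 0.01676, h_3 = f(L/D)V²/2g = 12.62 m
Series → Q common, losses add: H = Σh = 62.39 m

H ≈ 62.4 m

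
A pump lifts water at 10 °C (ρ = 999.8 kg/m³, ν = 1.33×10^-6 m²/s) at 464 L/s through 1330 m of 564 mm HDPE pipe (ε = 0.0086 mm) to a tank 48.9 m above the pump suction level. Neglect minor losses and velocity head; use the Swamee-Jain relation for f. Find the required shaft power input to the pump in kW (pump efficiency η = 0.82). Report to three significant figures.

V = 4Q/(πD²) = 1.857 m/s; Re = 7.88×10^5; ε/D = 1.52×10^-5; f = 0.01241
h_f = f(L/D)V²/2g = 5.144 m
Total head H = z + h_f = 48.9 + 5.144 = 54.04 m
P_hyd = ρgQH = 999.8·9.81·0.464·54.04 = 246.0 kW
P_shaft = P_hyd/η = 246.0/0.82 = 299.9 kW

P_shaft ≈ 300 kW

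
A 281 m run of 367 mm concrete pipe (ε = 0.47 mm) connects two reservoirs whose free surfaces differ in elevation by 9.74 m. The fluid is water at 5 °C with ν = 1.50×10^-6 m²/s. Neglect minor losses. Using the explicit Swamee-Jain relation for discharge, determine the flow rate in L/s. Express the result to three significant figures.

Q ≈ 363 L/s

Swamee-Jain (Type II): Q = -0.965·√(gD⁵h_f/L)·ln[ε/(3.7D) + √(3.17ν²L/(gD³h_f))]
√(gD⁵h_f/L) = √(9.81·0.367⁵·9.74/281) = 0.04758
ε/(3.7D) = 3.46×10^-4; √(3.17ν²L/(gD³h_f)) = 2.06×10^-5
Q = -0.965·0.04758·ln(3.667×10^-4) = 0.3632 m³/s
Check: V = 3.43 m/s, Re = 8.40×10^5, f = 0.02127, h_f = 9.79 m ≈ 9.74 m ✓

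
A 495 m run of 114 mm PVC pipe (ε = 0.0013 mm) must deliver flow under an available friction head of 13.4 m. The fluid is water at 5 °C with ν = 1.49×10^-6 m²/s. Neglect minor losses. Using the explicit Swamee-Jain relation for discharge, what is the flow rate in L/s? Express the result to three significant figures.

Swamee-Jain (Type II): Q = -0.965·√(gD⁵h_f/L)·ln[ε/(3.7D) + √(3.17ν²L/(gD³h_f))]
√(gD⁵h_f/L) = √(9.81·0.114⁵·13.4/495) = 0.002261
ε/(3.7D) = 3.08×10^-6; √(3.17ν²L/(gD³h_f)) = 1.34×10^-4
Q = -0.965·0.002261·ln(1.368×10^-4) = 0.01941 m³/s
Check: V = 1.90 m/s, Re = 1.46×10^5, f = 0.01663, h_f = 13.3 m ≈ 13.4 m ✓

Q ≈ 19.4 L/s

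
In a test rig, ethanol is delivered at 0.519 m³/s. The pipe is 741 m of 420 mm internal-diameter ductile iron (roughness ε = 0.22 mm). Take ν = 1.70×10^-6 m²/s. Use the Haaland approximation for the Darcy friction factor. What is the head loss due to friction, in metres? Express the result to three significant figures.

V = 4Q/(πD²) = 4·0.519/(π·0.420²) = 3.746 m/s
Re = VD/ν = 3.746·0.420/1.70×10^-6 = 9.26×10^5 → turbulent
ε/D = 0.22/420 = 5.24×10^-4
Haaland: f = 0.01737
h_f = f(L/D)V²/(2g) = 0.01737·(741/0.420)·3.746²/(2·9.81) = 21.92 m

h_f ≈ 21.9 m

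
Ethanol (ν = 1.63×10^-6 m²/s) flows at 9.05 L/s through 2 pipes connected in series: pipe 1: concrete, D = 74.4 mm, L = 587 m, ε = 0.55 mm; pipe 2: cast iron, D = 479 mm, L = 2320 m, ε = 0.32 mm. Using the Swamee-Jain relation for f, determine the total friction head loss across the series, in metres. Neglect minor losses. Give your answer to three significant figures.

H ≈ 61.6 m

Pipe 1: V = 2.082 m/s, Re = 9.50×10^4, ε/D = 0.00739, f = 0.03533, h_1 = f(L/D)V²/2g = 61.57 m
Pipe 2: V = 0.05022 m/s, Re = 1.48×10^4, ε/D = 6.68×10^-4, f = 0.02928, h_2 = f(L/D)V²/2g = 0.01823 m
Series → Q common, losses add: H = Σh = 61.59 m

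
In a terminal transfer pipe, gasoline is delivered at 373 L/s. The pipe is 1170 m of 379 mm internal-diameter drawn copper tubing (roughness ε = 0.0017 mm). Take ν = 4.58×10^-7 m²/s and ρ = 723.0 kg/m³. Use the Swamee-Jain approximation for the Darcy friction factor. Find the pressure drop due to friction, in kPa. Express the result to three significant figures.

V = 4Q/(πD²) = 4·0.373/(π·0.379²) = 3.306 m/s
Re = VD/ν = 3.306·0.379/4.58×10^-7 = 2.74×10^6 → turbulent
ε/D = 0.0017/379 = 4.49×10^-6
Swamee-Jain: f = 0.01008
h_f = f(L/D)V²/(2g) = 0.01008·(1170/0.379)·3.306²/(2·9.81) = 17.33 m
Δp = ρg·h_f = 723.0·9.81·17.33 = 122.9 kPa

Δp ≈ 123 kPa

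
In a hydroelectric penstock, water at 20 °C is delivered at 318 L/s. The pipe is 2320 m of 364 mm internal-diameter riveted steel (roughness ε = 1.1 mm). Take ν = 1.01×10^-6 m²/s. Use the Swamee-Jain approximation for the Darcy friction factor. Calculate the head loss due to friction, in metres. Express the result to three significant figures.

h_f ≈ 80.1 m

V = 4Q/(πD²) = 4·0.318/(π·0.364²) = 3.056 m/s
Re = VD/ν = 3.056·0.364/1.01×10^-6 = 1.10×10^6 → turbulent
ε/D = 1.1/364 = 0.00302
Swamee-Jain: f = 0.02641
h_f = f(L/D)V²/(2g) = 0.02641·(2320/0.364)·3.056²/(2·9.81) = 80.11 m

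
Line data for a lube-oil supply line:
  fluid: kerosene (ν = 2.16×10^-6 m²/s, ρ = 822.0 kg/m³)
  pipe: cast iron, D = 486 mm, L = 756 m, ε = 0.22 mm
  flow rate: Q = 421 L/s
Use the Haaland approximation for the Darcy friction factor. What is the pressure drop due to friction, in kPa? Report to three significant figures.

V = 4Q/(πD²) = 4·0.421/(π·0.486²) = 2.269 m/s
Re = VD/ν = 2.269·0.486/2.16×10^-6 = 5.11×10^5 → turbulent
ε/D = 0.22/486 = 4.53×10^-4
Haaland: f = 0.01725
h_f = f(L/D)V²/(2g) = 0.01725·(756/0.486)·2.269²/(2·9.81) = 7.045 m
Δp = ρg·h_f = 822.0·9.81·7.045 = 56.81 kPa

Δp ≈ 56.8 kPa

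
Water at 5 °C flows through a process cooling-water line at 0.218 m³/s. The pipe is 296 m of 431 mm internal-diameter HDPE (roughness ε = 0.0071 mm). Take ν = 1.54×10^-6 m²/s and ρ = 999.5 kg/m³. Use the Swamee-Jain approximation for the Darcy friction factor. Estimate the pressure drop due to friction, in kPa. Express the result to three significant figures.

Δp ≈ 10.5 kPa

V = 4Q/(πD²) = 4·0.218/(π·0.431²) = 1.494 m/s
Re = VD/ν = 1.494·0.431/1.54×10^-6 = 4.18×10^5 → turbulent
ε/D = 0.0071/431 = 1.65×10^-5
Swamee-Jain: f = 0.01375
h_f = f(L/D)V²/(2g) = 0.01375·(296/0.431)·1.494²/(2·9.81) = 1.075 m
Δp = ρg·h_f = 999.5·9.81·1.075 = 10.54 kPa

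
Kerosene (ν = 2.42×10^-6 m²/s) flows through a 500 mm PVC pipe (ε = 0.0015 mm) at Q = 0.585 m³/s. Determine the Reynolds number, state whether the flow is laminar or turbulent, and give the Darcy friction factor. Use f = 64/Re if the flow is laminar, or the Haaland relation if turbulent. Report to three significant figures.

V = 4Q/(πD²) = 2.979 m/s
Re = VD/ν = 2.979·0.500/2.42×10^-6 = 6.16×10^5
Re > 4000 → turbulent; ε/D = 3.00×10^-6
Haaland: f = 0.01263

Re ≈ 6.16×10^5; turbulent; f ≈ 0.0126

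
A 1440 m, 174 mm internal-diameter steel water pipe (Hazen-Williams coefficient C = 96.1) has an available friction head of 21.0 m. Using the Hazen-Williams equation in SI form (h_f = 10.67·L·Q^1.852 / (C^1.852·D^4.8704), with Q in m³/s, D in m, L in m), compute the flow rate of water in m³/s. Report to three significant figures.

Q ≈ 0.0275 m³/s

Rearranging: Q = [h_f·C^1.852·D^4.8704 / (10.67·L)]^(1/1.852)
Q = [21.0·96.1^1.852·0.174^4.8704 / (10.67·1440)]^0.540 = 0.02747 m³/s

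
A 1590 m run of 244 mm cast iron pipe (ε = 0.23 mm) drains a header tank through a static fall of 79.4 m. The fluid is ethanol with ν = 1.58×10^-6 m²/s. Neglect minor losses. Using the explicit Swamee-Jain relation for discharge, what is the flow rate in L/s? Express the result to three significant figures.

Swamee-Jain (Type II): Q = -0.965·√(gD⁵h_f/L)·ln[ε/(3.7D) + √(3.17ν²L/(gD³h_f))]
√(gD⁵h_f/L) = √(9.81·0.244⁵·79.4/1590) = 0.02058
ε/(3.7D) = 2.55×10^-4; √(3.17ν²L/(gD³h_f)) = 3.33×10^-5
Q = -0.965·0.02058·ln(2.881×10^-4) = 0.1619 m³/s
Check: V = 3.46 m/s, Re = 5.35×10^5, f = 0.02006, h_f = 79.9 m ≈ 79.4 m ✓

Q ≈ 162 L/s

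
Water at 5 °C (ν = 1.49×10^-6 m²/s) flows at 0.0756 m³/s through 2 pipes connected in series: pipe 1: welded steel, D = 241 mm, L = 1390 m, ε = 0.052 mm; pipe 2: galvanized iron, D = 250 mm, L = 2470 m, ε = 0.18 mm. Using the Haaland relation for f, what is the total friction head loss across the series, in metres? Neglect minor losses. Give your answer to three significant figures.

Pipe 1: V = 1.657 m/s, Re = 2.68×10^5, ε/D = 2.16×10^-4, f = 0.01639, h_1 = f(L/D)V²/2g = 13.23 m
Pipe 2: V = 1.540 m/s, Re = 2.58×10^5, ε/D = 7.20×10^-4, f = 0.01940, h_2 = f(L/D)V²/2g = 23.18 m
Series → Q common, losses add: H = Σh = 36.41 m

H ≈ 36.4 m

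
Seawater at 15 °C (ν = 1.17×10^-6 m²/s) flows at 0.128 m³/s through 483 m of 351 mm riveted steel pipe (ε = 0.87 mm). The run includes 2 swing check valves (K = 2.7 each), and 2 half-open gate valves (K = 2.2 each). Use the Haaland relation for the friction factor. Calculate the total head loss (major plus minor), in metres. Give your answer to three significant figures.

H_L ≈ 3.97 m

V = 4Q/(πD²) = 1.323 m/s; V²/2g = 0.08919 m
Re = 3.97×10^5, ε/D = 0.00248 → f = 0.02521 (Haaland)
Major: h_f = f(L/D)·V²/2g = 0.02521·1376·0.08919 = 3.095 m
Minor: ΣK = 9.80; h_m = ΣK·V²/2g = 0.8741 m
Total H_L = 3.095 + 0.8741 = 3.969 m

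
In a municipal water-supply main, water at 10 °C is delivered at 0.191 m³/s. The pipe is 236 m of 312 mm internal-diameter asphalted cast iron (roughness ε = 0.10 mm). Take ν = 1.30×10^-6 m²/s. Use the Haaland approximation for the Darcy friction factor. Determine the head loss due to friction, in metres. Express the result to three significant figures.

h_f ≈ 3.89 m

V = 4Q/(πD²) = 4·0.191/(π·0.312²) = 2.498 m/s
Re = VD/ν = 2.498·0.312/1.30×10^-6 = 6.00×10^5 → turbulent
ε/D = 0.10/312 = 3.21×10^-4
Haaland: f = 0.01615
h_f = f(L/D)V²/(2g) = 0.01615·(236/0.312)·2.498²/(2·9.81) = 3.885 m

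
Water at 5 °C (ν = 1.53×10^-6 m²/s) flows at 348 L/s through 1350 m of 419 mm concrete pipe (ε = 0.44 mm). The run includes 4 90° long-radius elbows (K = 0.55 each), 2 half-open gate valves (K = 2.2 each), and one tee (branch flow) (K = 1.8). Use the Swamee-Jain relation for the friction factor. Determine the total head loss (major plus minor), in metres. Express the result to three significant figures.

V = 4Q/(πD²) = 2.524 m/s; V²/2g = 0.3247 m
Re = 6.91×10^5, ε/D = 0.00105 → f = 0.02040 (Swamee-Jain)
Major: h_f = f(L/D)·V²/2g = 0.02040·3222·0.3247 = 21.34 m
Minor: ΣK = 8.40; h_m = ΣK·V²/2g = 2.727 m
Total H_L = 21.34 + 2.727 = 24.07 m

H_L ≈ 24.1 m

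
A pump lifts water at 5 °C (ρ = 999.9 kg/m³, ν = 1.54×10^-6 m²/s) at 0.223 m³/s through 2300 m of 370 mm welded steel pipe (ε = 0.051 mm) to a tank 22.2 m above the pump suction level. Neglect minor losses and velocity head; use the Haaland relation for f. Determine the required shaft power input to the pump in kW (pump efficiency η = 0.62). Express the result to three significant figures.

V = 4Q/(πD²) = 2.074 m/s; Re = 4.98×10^5; ε/D = 1.38×10^-4; f = 0.01468
h_f = f(L/D)V²/2g = 20.01 m
Total head H = z + h_f = 22.2 + 20.01 = 42.21 m
P_hyd = ρgQH = 999.9·9.81·0.223·42.21 = 92.32 kW
P_shaft = P_hyd/η = 92.32/0.62 = 148.9 kW

P_shaft ≈ 149 kW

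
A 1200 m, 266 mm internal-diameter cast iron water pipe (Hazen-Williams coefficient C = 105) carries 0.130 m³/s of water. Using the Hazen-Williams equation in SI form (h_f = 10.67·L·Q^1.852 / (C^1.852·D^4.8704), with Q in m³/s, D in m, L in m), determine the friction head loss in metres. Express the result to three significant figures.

h_f ≈ 33.4 m

h_f = 10.67·1200·0.130^1.852 / (105^1.852·0.266^4.8704) = 33.43 m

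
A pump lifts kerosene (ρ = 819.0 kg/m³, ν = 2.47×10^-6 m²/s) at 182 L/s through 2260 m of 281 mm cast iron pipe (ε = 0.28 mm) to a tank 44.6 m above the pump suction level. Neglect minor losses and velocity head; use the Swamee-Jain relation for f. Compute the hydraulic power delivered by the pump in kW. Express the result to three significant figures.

P_hyd ≈ 172 kW

V = 4Q/(πD²) = 2.935 m/s; Re = 3.34×10^5; ε/D = 9.96×10^-4; f = 0.02064
h_f = f(L/D)V²/2g = 72.86 m
Total head H = z + h_f = 44.6 + 72.86 = 117.5 m
P_hyd = ρgQH = 819.0·9.81·0.182·117.5 = 171.8 kW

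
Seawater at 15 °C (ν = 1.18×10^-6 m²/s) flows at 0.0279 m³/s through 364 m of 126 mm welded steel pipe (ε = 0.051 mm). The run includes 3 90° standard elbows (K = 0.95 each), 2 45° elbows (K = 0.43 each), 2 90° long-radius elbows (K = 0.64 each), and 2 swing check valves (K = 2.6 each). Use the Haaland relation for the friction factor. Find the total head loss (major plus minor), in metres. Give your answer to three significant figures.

V = 4Q/(πD²) = 2.238 m/s; V²/2g = 0.2552 m
Re = 2.39×10^5, ε/D = 4.05×10^-4 → f = 0.01782 (Haaland)
Major: h_f = f(L/D)·V²/2g = 0.01782·2889·0.2552 = 13.14 m
Minor: ΣK = 10.2; h_m = ΣK·V²/2g = 2.600 m
Total H_L = 13.14 + 2.600 = 15.74 m

H_L ≈ 15.7 m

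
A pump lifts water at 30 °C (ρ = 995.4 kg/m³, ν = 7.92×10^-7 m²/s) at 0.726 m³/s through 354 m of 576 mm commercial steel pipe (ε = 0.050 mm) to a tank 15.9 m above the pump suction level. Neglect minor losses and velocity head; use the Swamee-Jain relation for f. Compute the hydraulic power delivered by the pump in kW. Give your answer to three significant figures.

V = 4Q/(πD²) = 2.786 m/s; Re = 2.03×10^6; ε/D = 8.68×10^-5; f = 0.01263
h_f = f(L/D)V²/2g = 3.071 m
Total head H = z + h_f = 15.9 + 3.071 = 18.97 m
P_hyd = ρgQH = 995.4·9.81·0.726·18.97 = 134.5 kW

P_hyd ≈ 134 kW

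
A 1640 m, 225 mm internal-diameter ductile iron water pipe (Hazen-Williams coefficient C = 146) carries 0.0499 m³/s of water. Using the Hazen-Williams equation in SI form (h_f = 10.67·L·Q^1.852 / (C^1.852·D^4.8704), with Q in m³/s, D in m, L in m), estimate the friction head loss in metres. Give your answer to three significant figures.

h_f ≈ 9.52 m

h_f = 10.67·1640·0.0499^1.852 / (146^1.852·0.225^4.8704) = 9.520 m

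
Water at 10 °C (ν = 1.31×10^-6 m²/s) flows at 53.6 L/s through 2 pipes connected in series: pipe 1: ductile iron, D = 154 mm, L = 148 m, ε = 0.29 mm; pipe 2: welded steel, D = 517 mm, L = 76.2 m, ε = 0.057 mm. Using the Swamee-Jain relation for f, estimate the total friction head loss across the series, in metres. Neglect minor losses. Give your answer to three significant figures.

H ≈ 9.64 m

Pipe 1: V = 2.878 m/s, Re = 3.38×10^5, ε/D = 0.00188, f = 0.02375, h_1 = f(L/D)V²/2g = 9.633 m
Pipe 2: V = 0.2553 m/s, Re = 1.01×10^5, ε/D = 1.10×10^-4, f = 0.01848, h_2 = f(L/D)V²/2g = 0.009052 m
Series → Q common, losses add: H = Σh = 9.642 m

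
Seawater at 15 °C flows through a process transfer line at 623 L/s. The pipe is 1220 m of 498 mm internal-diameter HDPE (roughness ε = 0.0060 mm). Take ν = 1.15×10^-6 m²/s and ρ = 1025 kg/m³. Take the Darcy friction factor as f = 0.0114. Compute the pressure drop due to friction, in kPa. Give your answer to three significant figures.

V = 4Q/(πD²) = 4·0.623/(π·0.498²) = 3.198 m/s
h_f = f(L/D)V²/(2g) = 0.01140·(1220/0.498)·3.198²/(2·9.81) = 14.56 m
Δp = ρg·h_f = 1025·9.81·14.56 = 146.4 kPa

Δp ≈ 146 kPa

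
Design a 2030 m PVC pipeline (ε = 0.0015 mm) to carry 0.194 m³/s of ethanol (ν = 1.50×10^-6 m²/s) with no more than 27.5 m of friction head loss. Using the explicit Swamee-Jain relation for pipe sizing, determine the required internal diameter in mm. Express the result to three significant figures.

D ≈ 317 mm

Swamee-Jain (Type III): D = 0.66·[ε^1.25·(LQ²/(gh_f))^4.75 + ν·Q^9.4·(L/(gh_f))^5.2]^0.04
LQ²/(gh_f) = 0.2832; L/(gh_f) = 7.525
Term 1 = ε^1.25·(…)^4.75 = 1.31×10^-10; Term 2 = ν·Q^9.4·(…)^5.2 = 1.09×10^-8
D = 0.66·(1.31×10^-10 + 1.09×10^-8)^0.04 = 0.3172 m = 317 mm
Check: V = 2.46 m/s, Re = 5.19×10^5, f = 0.01308, h_f = 25.7 m ≈ 27.5 m ✓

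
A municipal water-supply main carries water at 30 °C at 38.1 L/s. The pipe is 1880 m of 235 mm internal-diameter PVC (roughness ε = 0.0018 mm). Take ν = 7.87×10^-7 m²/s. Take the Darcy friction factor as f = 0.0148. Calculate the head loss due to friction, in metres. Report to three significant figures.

V = 4Q/(πD²) = 4·0.0381/(π·0.235²) = 0.8784 m/s
h_f = f(L/D)V²/(2g) = 0.01480·(1880/0.235)·0.8784²/(2·9.81) = 4.656 m

h_f ≈ 4.66 m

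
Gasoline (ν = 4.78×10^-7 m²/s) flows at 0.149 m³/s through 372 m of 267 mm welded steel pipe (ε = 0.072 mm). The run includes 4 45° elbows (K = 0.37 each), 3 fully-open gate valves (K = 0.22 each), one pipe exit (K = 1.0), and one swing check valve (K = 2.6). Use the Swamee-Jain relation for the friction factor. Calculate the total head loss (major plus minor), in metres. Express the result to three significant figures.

V = 4Q/(πD²) = 2.661 m/s; V²/2g = 0.3610 m
Re = 1.49×10^6, ε/D = 2.70×10^-4 → f = 0.01523 (Swamee-Jain)
Major: h_f = f(L/D)·V²/2g = 0.01523·1393·0.3610 = 7.660 m
Minor: ΣK = 5.74; h_m = ΣK·V²/2g = 2.072 m
Total H_L = 7.660 + 2.072 = 9.732 m

H_L ≈ 9.73 m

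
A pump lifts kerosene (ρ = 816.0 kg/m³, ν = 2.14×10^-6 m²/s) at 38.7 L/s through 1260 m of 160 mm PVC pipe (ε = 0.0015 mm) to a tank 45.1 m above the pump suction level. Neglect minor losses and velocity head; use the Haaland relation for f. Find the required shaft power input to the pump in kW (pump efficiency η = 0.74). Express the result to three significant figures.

P_shaft ≈ 29.2 kW

V = 4Q/(πD²) = 1.925 m/s; Re = 1.44×10^5; ε/D = 9.38×10^-6; f = 0.01659
h_f = f(L/D)V²/2g = 24.66 m
Total head H = z + h_f = 45.1 + 24.66 = 69.76 m
P_hyd = ρgQH = 816.0·9.81·0.0387·69.76 = 21.61 kW
P_shaft = P_hyd/η = 21.61/0.74 = 29.21 kW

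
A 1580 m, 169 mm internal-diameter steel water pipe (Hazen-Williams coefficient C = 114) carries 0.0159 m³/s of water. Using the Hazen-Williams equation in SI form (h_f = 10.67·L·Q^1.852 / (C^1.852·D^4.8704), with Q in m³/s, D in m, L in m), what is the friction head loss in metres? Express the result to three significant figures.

h_f ≈ 7.03 m

h_f = 10.67·1580·0.0159^1.852 / (114^1.852·0.169^4.8704) = 7.029 m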